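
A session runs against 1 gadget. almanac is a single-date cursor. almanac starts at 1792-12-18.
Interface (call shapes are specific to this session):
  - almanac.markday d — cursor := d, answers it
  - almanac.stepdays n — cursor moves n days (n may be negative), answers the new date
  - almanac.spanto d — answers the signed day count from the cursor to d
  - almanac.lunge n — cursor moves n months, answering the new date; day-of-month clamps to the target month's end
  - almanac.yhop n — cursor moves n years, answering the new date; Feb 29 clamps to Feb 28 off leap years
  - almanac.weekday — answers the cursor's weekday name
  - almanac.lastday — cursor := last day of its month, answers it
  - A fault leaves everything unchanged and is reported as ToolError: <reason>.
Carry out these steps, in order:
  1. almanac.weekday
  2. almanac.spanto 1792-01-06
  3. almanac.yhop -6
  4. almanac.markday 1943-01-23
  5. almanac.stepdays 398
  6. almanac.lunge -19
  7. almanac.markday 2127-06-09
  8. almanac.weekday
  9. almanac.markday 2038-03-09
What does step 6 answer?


Answer: 1942-07-25

Derivation:
> weekday
[out] Tuesday
> spanto d='1792-01-06'
[out] -347
> yhop n='-6'
[out] 1786-12-18
> markday d='1943-01-23'
[out] 1943-01-23
> stepdays n='398'
[out] 1944-02-25
> lunge n='-19'
[out] 1942-07-25
> markday d='2127-06-09'
[out] 2127-06-09
> weekday
[out] Monday
> markday d='2038-03-09'
[out] 2038-03-09


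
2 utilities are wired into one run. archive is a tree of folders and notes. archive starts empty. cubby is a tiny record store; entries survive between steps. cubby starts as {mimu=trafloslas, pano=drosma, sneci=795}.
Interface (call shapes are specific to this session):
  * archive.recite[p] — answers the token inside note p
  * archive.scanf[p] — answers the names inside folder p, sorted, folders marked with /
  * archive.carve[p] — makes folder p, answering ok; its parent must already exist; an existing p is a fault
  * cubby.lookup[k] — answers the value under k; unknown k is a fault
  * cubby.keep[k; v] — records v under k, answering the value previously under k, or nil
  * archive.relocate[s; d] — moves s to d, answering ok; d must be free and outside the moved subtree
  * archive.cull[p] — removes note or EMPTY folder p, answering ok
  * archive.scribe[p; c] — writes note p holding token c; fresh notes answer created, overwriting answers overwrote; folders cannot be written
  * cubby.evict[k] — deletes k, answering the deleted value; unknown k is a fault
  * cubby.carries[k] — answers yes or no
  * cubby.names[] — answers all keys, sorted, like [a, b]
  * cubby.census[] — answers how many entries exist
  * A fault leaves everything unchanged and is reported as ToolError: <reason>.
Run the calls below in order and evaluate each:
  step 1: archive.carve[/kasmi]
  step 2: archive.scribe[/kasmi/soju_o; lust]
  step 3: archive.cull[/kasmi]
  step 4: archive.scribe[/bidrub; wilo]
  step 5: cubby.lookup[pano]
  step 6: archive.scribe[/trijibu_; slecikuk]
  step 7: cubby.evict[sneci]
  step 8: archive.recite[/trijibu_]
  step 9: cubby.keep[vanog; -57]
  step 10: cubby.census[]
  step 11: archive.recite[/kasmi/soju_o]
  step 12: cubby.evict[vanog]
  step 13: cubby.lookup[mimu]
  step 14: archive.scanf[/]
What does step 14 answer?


! carve(p: /kasmi) -> ok
! scribe(p: /kasmi/soju_o, c: lust) -> created
! cull(p: /kasmi) -> ToolError: not empty
! scribe(p: /bidrub, c: wilo) -> created
! lookup(k: pano) -> drosma
! scribe(p: /trijibu_, c: slecikuk) -> created
! evict(k: sneci) -> 795
! recite(p: /trijibu_) -> slecikuk
! keep(k: vanog, v: -57) -> nil
! census() -> 3
! recite(p: /kasmi/soju_o) -> lust
! evict(k: vanog) -> -57
! lookup(k: mimu) -> trafloslas
! scanf(p: /) -> [bidrub, kasmi/, trijibu_]

Answer: [bidrub, kasmi/, trijibu_]


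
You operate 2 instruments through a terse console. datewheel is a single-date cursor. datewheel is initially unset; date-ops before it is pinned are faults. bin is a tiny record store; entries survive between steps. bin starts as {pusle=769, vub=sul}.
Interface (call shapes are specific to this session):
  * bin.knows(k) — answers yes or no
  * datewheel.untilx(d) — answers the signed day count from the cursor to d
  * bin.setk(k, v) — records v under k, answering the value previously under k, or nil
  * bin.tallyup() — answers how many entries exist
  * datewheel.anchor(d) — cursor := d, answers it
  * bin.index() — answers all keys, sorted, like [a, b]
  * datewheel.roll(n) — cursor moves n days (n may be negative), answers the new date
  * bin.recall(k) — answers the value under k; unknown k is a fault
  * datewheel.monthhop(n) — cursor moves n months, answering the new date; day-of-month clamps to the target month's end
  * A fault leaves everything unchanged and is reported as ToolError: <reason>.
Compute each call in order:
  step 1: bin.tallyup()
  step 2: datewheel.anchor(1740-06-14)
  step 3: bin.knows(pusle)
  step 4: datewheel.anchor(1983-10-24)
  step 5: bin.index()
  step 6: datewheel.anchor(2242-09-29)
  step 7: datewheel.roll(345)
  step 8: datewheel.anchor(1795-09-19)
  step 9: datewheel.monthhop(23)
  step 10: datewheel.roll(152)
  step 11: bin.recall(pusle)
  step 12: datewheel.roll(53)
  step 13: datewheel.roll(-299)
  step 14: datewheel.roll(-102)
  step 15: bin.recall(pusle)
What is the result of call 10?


Answer: 1798-01-18

Derivation:
Using tallyup, which returns 2.
Calling anchor using d='1740-06-14', — result: 1740-06-14.
Using knows using k='pusle': yes.
I run anchor using d='1983-10-24', — result: 1983-10-24.
I invoke index, → [pusle, vub].
Next I call anchor using d='2242-09-29', → 2242-09-29.
I call roll using n='345', and observe 2243-09-09.
I use anchor using d='1795-09-19', and get 1795-09-19.
Invoking monthhop using n='23', and see 1797-08-19.
Next I call roll using n='152', and see 1798-01-18.
Invoking recall using k='pusle', which returns 769.
I try roll using n='53', yielding 1798-03-12.
Then roll using n='-299', and see 1797-05-17.
Invoking roll using n='-102', giving 1797-02-04.
I call recall using k='pusle', — result: 769.


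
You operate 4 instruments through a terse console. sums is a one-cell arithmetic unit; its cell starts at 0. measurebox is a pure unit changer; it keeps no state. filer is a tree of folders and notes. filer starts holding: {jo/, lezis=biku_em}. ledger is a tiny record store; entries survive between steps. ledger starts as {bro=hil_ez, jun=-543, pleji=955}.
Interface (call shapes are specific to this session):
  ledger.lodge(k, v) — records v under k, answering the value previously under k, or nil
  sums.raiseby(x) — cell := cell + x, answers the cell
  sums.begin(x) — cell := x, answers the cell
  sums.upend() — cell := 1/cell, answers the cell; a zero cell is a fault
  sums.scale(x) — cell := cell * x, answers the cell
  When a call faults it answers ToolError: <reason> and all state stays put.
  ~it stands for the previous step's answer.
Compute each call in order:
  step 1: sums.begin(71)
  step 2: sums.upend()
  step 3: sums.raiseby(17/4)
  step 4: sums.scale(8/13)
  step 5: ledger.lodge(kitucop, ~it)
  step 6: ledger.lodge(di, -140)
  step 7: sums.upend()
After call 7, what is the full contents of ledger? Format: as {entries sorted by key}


Answer: {bro=hil_ez, di=-140, jun=-543, kitucop=2422/923, pleji=955}

Derivation:
I invoke begin using x→71, and observe 71.
I invoke upend, giving 1/71.
I run raiseby using x→17/4, giving 1211/284.
Calling scale using x→8/13, yielding 2422/923.
I call lodge using k→kitucop, v→~it, and get nil.
I run lodge using k→di, v→-140: nil.
I try upend, — result: 923/2422.


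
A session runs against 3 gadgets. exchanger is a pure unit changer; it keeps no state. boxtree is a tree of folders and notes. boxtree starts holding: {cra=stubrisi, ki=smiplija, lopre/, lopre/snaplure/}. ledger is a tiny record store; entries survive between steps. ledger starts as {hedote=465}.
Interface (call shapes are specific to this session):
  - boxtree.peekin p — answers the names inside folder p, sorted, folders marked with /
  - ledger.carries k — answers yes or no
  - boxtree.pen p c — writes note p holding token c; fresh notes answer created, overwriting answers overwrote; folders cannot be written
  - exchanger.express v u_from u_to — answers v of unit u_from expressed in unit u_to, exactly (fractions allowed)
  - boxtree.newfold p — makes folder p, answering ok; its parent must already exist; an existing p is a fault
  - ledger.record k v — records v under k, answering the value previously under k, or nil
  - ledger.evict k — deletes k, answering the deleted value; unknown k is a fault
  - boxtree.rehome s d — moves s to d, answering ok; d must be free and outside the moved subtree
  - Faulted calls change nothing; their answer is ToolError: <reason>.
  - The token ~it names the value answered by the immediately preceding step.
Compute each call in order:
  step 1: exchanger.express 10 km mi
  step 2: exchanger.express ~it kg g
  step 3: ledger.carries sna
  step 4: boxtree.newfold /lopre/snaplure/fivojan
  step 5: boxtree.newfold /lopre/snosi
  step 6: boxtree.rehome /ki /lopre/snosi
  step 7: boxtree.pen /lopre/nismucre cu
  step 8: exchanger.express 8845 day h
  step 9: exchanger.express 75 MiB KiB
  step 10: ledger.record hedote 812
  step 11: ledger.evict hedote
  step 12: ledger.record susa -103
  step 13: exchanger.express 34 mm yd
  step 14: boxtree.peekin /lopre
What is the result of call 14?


;; exchanger.express(v: 10, u_from: km, u_to: mi) => 78125/12573
;; exchanger.express(v: ~it, u_from: kg, u_to: g) => 78125000/12573
;; ledger.carries(k: sna) => no
;; boxtree.newfold(p: /lopre/snaplure/fivojan) => ok
;; boxtree.newfold(p: /lopre/snosi) => ok
;; boxtree.rehome(s: /ki, d: /lopre/snosi) => ToolError: exists
;; boxtree.pen(p: /lopre/nismucre, c: cu) => created
;; exchanger.express(v: 8845, u_from: day, u_to: h) => 212280
;; exchanger.express(v: 75, u_from: MiB, u_to: KiB) => 76800
;; ledger.record(k: hedote, v: 812) => 465
;; ledger.evict(k: hedote) => 812
;; ledger.record(k: susa, v: -103) => nil
;; exchanger.express(v: 34, u_from: mm, u_to: yd) => 85/2286
;; boxtree.peekin(p: /lopre) => [nismucre, snaplure/, snosi/]

Answer: [nismucre, snaplure/, snosi/]


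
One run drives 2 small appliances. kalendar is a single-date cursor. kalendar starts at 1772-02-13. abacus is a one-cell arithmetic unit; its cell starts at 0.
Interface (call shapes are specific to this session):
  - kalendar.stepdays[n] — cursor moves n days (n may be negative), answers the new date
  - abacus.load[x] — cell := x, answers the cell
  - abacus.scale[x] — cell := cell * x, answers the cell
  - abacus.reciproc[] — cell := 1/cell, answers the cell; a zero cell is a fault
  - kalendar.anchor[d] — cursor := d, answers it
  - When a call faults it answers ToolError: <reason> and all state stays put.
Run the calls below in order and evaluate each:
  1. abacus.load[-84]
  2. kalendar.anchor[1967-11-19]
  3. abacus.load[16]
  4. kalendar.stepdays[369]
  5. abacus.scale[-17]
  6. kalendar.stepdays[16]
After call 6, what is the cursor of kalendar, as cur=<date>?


Answer: cur=1968-12-08

Derivation:
Act: abacus.load[x: -84]
Obs: -84
Act: kalendar.anchor[d: 1967-11-19]
Obs: 1967-11-19
Act: abacus.load[x: 16]
Obs: 16
Act: kalendar.stepdays[n: 369]
Obs: 1968-11-22
Act: abacus.scale[x: -17]
Obs: -272
Act: kalendar.stepdays[n: 16]
Obs: 1968-12-08


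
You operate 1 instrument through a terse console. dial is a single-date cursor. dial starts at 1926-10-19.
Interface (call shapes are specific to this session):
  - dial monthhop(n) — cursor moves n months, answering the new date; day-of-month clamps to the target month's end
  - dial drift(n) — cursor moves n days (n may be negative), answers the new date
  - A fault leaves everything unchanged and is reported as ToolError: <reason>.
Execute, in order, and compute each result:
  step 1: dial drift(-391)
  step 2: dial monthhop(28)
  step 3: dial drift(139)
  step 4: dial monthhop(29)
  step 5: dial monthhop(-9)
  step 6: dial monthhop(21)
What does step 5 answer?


Answer: 1930-02-10

Derivation:
==> dial drift(n→-391)
<== 1925-09-23
==> dial monthhop(n→28)
<== 1928-01-23
==> dial drift(n→139)
<== 1928-06-10
==> dial monthhop(n→29)
<== 1930-11-10
==> dial monthhop(n→-9)
<== 1930-02-10
==> dial monthhop(n→21)
<== 1931-11-10


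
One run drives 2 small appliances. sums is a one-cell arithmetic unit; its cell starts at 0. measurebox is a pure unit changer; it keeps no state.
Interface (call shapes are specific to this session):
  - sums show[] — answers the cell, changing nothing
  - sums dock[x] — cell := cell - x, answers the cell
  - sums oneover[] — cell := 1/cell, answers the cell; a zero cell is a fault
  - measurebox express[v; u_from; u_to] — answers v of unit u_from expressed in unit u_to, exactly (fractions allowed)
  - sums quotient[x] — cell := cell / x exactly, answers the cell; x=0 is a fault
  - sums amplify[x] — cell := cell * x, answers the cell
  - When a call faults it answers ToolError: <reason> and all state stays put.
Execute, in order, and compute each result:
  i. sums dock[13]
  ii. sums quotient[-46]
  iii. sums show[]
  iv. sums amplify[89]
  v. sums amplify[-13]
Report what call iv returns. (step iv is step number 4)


$ sums dock x: 13
:: -13
$ sums quotient x: -46
:: 13/46
$ sums show
:: 13/46
$ sums amplify x: 89
:: 1157/46
$ sums amplify x: -13
:: -15041/46

Answer: 1157/46


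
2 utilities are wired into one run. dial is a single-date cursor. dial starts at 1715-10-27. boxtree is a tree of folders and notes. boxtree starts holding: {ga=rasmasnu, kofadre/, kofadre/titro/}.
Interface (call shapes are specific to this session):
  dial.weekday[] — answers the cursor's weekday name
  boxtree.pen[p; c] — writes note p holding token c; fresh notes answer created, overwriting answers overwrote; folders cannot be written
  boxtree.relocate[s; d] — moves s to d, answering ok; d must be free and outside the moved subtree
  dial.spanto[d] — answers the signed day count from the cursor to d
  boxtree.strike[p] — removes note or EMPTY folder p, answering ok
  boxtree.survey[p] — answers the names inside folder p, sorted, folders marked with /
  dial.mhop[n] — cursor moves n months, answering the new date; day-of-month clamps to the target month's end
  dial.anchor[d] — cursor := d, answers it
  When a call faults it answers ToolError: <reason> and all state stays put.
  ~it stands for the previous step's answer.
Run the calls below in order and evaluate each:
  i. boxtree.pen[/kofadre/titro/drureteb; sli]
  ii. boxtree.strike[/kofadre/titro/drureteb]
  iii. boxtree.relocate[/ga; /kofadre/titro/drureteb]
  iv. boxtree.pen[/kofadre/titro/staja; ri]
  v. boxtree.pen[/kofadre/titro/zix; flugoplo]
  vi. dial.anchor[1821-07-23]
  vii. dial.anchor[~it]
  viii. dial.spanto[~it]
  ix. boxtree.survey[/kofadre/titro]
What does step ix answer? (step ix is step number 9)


Then boxtree.pen on p='/kofadre/titro/drureteb', c='sli', yielding created.
Next I call boxtree.strike on p='/kofadre/titro/drureteb', — result: ok.
Using boxtree.relocate on s='/ga', d='/kofadre/titro/drureteb', yielding ok.
Calling boxtree.pen on p='/kofadre/titro/staja', c='ri': created.
I try boxtree.pen on p='/kofadre/titro/zix', c='flugoplo', giving created.
Then dial.anchor on d='1821-07-23': 1821-07-23.
I invoke dial.anchor on d='~it', and observe 1821-07-23.
Then dial.spanto on d='~it', → 0.
Now I run boxtree.survey on p='/kofadre/titro': [drureteb, staja, zix].

Answer: [drureteb, staja, zix]


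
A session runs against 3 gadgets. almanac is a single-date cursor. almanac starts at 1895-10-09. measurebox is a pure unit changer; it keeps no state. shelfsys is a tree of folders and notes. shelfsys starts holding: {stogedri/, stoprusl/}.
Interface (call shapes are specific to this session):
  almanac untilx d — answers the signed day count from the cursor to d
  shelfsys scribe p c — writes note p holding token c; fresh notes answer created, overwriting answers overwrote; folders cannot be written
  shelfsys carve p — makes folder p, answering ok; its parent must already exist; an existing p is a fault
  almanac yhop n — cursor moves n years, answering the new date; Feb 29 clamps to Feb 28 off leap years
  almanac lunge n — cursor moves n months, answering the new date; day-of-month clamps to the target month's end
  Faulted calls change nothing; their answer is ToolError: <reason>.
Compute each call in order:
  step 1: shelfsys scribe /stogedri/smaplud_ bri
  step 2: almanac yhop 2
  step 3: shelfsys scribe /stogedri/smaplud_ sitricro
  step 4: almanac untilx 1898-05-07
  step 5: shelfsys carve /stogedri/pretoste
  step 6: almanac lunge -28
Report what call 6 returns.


Answer: 1895-06-09

Derivation:
[in] shelfsys scribe p→/stogedri/smaplud_ c→bri
[out] created
[in] almanac yhop n→2
[out] 1897-10-09
[in] shelfsys scribe p→/stogedri/smaplud_ c→sitricro
[out] overwrote
[in] almanac untilx d→1898-05-07
[out] 210
[in] shelfsys carve p→/stogedri/pretoste
[out] ok
[in] almanac lunge n→-28
[out] 1895-06-09


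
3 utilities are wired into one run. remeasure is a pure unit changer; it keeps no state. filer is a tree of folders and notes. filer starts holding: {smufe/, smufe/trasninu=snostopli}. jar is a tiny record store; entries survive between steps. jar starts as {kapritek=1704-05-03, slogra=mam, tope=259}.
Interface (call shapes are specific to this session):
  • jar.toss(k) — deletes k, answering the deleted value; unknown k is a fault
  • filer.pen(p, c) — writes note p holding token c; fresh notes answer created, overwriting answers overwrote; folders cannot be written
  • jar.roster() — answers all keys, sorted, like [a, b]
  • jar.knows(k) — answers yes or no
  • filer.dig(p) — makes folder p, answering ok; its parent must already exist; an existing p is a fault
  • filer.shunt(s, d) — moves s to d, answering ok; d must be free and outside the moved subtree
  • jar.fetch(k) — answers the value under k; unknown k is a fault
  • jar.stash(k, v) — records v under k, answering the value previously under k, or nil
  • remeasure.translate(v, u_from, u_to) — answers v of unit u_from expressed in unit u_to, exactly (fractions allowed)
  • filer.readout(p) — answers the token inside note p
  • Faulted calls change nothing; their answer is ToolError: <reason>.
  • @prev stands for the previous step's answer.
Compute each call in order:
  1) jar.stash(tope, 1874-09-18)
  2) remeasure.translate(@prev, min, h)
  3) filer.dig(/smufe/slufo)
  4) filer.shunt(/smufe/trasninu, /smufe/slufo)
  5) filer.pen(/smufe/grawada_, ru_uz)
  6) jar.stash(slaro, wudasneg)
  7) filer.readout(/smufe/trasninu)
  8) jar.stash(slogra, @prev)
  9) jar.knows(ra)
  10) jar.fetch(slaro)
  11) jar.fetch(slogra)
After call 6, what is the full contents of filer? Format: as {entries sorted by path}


Answer: {smufe/, smufe/grawada_=ru_uz, smufe/slufo/, smufe/trasninu=snostopli}

Derivation:
% jar.stash k='tope' v='1874-09-18'
[out] 259
% remeasure.translate v='@prev' u_from='min' u_to='h'
[out] 259/60
% filer.dig p='/smufe/slufo'
[out] ok
% filer.shunt s='/smufe/trasninu' d='/smufe/slufo'
[out] ToolError: exists
% filer.pen p='/smufe/grawada_' c='ru_uz'
[out] created
% jar.stash k='slaro' v='wudasneg'
[out] nil
% filer.readout p='/smufe/trasninu'
[out] snostopli
% jar.stash k='slogra' v='@prev'
[out] mam
% jar.knows k='ra'
[out] no
% jar.fetch k='slaro'
[out] wudasneg
% jar.fetch k='slogra'
[out] snostopli


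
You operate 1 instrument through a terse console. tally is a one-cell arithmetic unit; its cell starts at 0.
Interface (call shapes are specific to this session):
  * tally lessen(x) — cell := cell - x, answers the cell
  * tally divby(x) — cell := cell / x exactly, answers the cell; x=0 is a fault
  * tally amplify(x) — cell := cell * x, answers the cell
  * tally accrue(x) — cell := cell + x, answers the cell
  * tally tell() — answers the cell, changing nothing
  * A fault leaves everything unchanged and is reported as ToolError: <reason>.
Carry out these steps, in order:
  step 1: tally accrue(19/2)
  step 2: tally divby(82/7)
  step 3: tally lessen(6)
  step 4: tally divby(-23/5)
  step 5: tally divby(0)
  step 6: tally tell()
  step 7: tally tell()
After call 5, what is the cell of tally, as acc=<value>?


Answer: acc=185/164

Derivation:
;; tally accrue(19/2) == 19/2
;; tally divby(82/7) == 133/164
;; tally lessen(6) == -851/164
;; tally divby(-23/5) == 185/164
;; tally divby(0) == ToolError: division by zero
;; tally tell() == 185/164
;; tally tell() == 185/164


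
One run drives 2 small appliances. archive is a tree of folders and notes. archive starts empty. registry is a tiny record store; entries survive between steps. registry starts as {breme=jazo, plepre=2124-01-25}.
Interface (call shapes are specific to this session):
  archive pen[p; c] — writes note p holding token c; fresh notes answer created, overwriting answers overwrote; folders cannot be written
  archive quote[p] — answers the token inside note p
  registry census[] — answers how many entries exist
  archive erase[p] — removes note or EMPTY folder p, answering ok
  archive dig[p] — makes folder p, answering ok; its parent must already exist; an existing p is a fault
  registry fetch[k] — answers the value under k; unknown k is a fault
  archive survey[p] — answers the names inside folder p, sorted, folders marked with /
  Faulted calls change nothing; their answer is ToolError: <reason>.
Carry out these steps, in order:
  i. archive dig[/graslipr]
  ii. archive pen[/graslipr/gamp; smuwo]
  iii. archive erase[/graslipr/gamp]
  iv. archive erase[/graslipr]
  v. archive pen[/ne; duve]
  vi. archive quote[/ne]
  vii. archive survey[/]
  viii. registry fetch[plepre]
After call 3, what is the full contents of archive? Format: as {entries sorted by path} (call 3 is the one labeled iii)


I use archive dig using p→/graslipr, and observe ok.
Now I run archive pen using p→/graslipr/gamp, c→smuwo, — result: created.
Then archive erase using p→/graslipr/gamp, giving ok.
I call archive erase using p→/graslipr, giving ok.
Invoking archive pen using p→/ne, c→duve, yielding created.
Using archive quote using p→/ne, and observe duve.
I call archive survey using p→/, which returns [ne].
Using registry fetch using k→plepre, yielding 2124-01-25.

Answer: {graslipr/}


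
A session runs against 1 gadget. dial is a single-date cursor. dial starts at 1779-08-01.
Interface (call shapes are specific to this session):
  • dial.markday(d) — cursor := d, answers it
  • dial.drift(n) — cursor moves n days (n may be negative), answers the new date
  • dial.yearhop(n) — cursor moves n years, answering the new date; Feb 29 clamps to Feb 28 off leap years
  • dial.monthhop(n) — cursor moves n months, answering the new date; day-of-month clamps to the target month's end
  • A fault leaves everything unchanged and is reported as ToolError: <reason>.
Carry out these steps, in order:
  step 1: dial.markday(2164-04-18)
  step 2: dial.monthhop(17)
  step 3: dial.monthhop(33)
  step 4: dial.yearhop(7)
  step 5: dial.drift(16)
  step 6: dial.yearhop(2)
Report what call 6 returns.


Answer: 2177-07-04

Derivation:
==> dial.markday(d: 2164-04-18)
<== 2164-04-18
==> dial.monthhop(n: 17)
<== 2165-09-18
==> dial.monthhop(n: 33)
<== 2168-06-18
==> dial.yearhop(n: 7)
<== 2175-06-18
==> dial.drift(n: 16)
<== 2175-07-04
==> dial.yearhop(n: 2)
<== 2177-07-04


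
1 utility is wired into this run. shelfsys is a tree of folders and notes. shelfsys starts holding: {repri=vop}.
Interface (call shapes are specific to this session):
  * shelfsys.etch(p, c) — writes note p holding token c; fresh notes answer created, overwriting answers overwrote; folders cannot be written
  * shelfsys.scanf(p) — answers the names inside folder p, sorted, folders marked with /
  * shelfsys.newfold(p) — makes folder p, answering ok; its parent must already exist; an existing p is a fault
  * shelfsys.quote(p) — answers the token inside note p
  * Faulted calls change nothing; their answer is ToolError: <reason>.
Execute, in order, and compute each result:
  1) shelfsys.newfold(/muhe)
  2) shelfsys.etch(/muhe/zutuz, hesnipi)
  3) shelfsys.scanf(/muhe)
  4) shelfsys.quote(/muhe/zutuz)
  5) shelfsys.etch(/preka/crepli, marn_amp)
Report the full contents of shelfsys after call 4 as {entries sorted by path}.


Then shelfsys.newfold with /muhe, and get ok.
Now I run shelfsys.etch with /muhe/zutuz, hesnipi, and get created.
I run shelfsys.scanf with /muhe, → [zutuz].
Then shelfsys.quote with /muhe/zutuz: hesnipi.
Next I call shelfsys.etch with /preka/crepli, marn_amp, and get ToolError: no parent.

Answer: {muhe/, muhe/zutuz=hesnipi, repri=vop}


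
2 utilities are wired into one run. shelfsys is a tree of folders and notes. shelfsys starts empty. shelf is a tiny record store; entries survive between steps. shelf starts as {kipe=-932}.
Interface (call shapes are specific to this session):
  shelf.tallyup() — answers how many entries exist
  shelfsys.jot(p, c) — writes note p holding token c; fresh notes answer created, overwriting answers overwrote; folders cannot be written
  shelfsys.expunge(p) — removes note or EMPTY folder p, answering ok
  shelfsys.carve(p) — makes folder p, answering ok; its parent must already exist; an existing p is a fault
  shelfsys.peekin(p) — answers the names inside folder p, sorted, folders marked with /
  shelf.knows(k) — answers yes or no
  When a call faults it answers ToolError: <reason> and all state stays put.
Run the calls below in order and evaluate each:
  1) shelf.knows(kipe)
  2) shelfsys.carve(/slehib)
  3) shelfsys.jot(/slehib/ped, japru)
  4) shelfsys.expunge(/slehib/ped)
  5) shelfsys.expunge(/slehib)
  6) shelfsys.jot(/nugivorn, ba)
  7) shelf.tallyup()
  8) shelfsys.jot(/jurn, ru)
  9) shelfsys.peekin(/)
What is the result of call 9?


-> shelf.knows(k→kipe)
<- yes
-> shelfsys.carve(p→/slehib)
<- ok
-> shelfsys.jot(p→/slehib/ped, c→japru)
<- created
-> shelfsys.expunge(p→/slehib/ped)
<- ok
-> shelfsys.expunge(p→/slehib)
<- ok
-> shelfsys.jot(p→/nugivorn, c→ba)
<- created
-> shelf.tallyup()
<- 1
-> shelfsys.jot(p→/jurn, c→ru)
<- created
-> shelfsys.peekin(p→/)
<- [jurn, nugivorn]

Answer: [jurn, nugivorn]


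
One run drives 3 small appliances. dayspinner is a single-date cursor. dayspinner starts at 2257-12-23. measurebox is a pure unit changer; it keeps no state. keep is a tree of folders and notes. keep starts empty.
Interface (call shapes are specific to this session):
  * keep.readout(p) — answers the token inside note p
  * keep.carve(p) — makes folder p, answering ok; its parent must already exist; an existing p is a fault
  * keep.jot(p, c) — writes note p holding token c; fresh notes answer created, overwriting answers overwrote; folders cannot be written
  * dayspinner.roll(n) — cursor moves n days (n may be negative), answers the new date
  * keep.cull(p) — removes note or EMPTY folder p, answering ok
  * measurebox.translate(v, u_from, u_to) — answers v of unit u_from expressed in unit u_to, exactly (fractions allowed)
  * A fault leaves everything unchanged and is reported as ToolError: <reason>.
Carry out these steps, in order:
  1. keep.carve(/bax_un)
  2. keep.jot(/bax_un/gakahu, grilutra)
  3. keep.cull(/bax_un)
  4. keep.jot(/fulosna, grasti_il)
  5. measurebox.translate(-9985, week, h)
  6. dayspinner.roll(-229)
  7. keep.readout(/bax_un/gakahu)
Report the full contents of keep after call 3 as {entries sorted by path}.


Answer: {bax_un/, bax_un/gakahu=grilutra}

Derivation:
Invoking carve passing p='/bax_un', giving ok.
I run jot passing p='/bax_un/gakahu', c='grilutra': created.
Invoking cull passing p='/bax_un', → ToolError: not empty.
Invoking jot passing p='/fulosna', c='grasti_il', and observe created.
Then translate passing v='-9985', u_from='week', u_to='h', which returns -1677480.
Now I run roll passing n='-229', yielding 2257-05-08.
Now I run readout passing p='/bax_un/gakahu', — result: grilutra.


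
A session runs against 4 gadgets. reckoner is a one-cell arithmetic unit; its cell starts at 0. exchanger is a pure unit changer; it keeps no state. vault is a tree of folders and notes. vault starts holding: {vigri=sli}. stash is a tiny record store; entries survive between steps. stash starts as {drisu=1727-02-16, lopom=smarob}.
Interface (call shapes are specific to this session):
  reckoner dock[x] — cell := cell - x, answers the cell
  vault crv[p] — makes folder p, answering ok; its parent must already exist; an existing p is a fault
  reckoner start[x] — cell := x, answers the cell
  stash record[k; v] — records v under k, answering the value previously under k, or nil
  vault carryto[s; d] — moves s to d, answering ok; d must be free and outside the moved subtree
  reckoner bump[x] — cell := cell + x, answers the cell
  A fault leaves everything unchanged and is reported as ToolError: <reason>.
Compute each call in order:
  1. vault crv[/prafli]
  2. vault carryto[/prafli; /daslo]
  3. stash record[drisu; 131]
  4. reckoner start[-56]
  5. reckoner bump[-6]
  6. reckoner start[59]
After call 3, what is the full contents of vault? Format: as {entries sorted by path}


Answer: {daslo/, vigri=sli}

Derivation:
> vault crv p→/prafli
:: ok
> vault carryto s→/prafli d→/daslo
:: ok
> stash record k→drisu v→131
:: 1727-02-16
> reckoner start x→-56
:: -56
> reckoner bump x→-6
:: -62
> reckoner start x→59
:: 59


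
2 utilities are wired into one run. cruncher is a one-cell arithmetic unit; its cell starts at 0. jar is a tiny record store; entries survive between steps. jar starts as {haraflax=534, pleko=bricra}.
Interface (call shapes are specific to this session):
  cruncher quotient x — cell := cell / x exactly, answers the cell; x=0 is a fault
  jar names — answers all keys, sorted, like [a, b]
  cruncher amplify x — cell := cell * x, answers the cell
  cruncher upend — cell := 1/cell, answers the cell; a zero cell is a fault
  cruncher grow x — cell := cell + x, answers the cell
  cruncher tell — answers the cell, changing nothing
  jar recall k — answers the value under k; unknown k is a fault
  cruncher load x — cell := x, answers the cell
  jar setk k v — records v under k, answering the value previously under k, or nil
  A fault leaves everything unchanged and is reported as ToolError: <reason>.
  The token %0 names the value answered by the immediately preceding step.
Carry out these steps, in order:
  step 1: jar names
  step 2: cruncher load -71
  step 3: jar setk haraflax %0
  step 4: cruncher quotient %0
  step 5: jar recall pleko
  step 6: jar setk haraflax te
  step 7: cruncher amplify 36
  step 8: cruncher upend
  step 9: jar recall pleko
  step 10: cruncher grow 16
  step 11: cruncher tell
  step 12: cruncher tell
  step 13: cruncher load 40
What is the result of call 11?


Answer: 6727/426

Derivation:
> jar names
:: [haraflax, pleko]
> cruncher load x='-71'
:: -71
> jar setk k='haraflax' v='%0'
:: 534
> cruncher quotient x='%0'
:: -71/534
> jar recall k='pleko'
:: bricra
> jar setk k='haraflax' v='te'
:: -71
> cruncher amplify x='36'
:: -426/89
> cruncher upend
:: -89/426
> jar recall k='pleko'
:: bricra
> cruncher grow x='16'
:: 6727/426
> cruncher tell
:: 6727/426
> cruncher tell
:: 6727/426
> cruncher load x='40'
:: 40


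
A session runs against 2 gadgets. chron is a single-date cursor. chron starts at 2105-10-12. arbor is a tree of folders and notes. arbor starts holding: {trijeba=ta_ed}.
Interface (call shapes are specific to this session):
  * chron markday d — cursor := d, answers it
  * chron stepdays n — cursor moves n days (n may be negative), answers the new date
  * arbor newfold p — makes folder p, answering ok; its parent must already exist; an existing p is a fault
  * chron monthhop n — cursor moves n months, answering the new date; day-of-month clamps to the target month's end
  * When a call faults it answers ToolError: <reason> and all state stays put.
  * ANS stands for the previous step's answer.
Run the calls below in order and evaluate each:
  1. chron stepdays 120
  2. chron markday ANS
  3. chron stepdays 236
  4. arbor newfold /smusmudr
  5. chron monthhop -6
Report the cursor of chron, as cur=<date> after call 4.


;; 1. chron stepdays(n: 120) ~> 2106-02-09
;; 2. chron markday(d: ANS) ~> 2106-02-09
;; 3. chron stepdays(n: 236) ~> 2106-10-03
;; 4. arbor newfold(p: /smusmudr) ~> ok
;; 5. chron monthhop(n: -6) ~> 2106-04-03

Answer: cur=2106-10-03


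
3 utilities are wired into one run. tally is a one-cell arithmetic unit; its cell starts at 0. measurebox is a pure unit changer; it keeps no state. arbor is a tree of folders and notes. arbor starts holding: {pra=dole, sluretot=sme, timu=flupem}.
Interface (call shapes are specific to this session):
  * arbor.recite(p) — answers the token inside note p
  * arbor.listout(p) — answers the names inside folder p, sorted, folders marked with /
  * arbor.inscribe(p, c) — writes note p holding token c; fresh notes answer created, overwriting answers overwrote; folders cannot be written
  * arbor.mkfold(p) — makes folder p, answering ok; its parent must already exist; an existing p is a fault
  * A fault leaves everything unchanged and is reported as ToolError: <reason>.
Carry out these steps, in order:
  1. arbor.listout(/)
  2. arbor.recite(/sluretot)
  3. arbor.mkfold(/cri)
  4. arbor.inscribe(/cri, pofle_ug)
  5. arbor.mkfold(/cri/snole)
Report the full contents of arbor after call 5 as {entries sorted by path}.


# arbor.listout(p→/) => [pra, sluretot, timu]
# arbor.recite(p→/sluretot) => sme
# arbor.mkfold(p→/cri) => ok
# arbor.inscribe(p→/cri, c→pofle_ug) => ToolError: is a directory
# arbor.mkfold(p→/cri/snole) => ok

Answer: {cri/, cri/snole/, pra=dole, sluretot=sme, timu=flupem}


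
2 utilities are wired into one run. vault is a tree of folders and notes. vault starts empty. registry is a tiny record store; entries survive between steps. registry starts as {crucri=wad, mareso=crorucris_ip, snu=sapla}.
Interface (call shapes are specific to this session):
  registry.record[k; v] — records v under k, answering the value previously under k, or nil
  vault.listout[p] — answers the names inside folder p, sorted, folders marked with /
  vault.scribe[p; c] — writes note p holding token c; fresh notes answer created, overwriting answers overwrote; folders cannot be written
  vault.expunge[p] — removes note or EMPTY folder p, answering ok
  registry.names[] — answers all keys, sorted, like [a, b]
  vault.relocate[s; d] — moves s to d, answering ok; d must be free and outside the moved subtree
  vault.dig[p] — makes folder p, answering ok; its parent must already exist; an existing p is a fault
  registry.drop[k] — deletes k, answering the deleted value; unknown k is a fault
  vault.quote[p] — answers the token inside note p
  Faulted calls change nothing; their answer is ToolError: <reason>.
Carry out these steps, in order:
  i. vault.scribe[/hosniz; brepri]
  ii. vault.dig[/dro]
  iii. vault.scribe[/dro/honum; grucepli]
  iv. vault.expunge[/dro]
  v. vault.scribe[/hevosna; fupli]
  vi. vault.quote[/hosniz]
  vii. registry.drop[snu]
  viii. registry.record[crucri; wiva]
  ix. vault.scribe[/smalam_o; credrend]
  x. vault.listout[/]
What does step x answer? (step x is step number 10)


CALL vault.scribe[p→/hosniz; c→brepri]
RET  created
CALL vault.dig[p→/dro]
RET  ok
CALL vault.scribe[p→/dro/honum; c→grucepli]
RET  created
CALL vault.expunge[p→/dro]
RET  ToolError: not empty
CALL vault.scribe[p→/hevosna; c→fupli]
RET  created
CALL vault.quote[p→/hosniz]
RET  brepri
CALL registry.drop[k→snu]
RET  sapla
CALL registry.record[k→crucri; v→wiva]
RET  wad
CALL vault.scribe[p→/smalam_o; c→credrend]
RET  created
CALL vault.listout[p→/]
RET  [dro/, hevosna, hosniz, smalam_o]

Answer: [dro/, hevosna, hosniz, smalam_o]


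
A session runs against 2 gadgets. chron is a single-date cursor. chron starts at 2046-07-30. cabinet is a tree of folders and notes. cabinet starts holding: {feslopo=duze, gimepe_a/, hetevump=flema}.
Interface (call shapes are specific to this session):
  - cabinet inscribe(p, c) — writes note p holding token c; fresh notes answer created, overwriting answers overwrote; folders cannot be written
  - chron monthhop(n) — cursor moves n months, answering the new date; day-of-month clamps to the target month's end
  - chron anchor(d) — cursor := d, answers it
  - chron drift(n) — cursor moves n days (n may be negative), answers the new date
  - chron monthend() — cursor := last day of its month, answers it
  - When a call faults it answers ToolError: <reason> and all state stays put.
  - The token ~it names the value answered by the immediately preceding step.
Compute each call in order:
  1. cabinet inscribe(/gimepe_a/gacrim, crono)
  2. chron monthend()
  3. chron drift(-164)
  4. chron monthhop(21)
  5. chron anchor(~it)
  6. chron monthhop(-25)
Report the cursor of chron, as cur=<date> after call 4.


-- cabinet inscribe(p→/gimepe_a/gacrim, c→crono) => created
-- chron monthend() => 2046-07-31
-- chron drift(n→-164) => 2046-02-17
-- chron monthhop(n→21) => 2047-11-17
-- chron anchor(d→~it) => 2047-11-17
-- chron monthhop(n→-25) => 2045-10-17

Answer: cur=2047-11-17


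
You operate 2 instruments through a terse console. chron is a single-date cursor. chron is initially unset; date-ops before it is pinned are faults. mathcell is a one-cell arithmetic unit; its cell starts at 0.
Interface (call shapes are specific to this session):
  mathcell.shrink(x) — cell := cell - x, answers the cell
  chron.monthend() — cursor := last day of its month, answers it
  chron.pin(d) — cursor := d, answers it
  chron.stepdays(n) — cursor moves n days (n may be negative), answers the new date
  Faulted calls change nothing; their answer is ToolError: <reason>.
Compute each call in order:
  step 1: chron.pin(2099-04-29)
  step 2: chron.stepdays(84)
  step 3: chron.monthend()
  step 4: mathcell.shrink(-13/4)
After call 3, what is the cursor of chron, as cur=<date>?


> chron.pin d='2099-04-29'
= 2099-04-29
> chron.stepdays n='84'
= 2099-07-22
> chron.monthend
= 2099-07-31
> mathcell.shrink x='-13/4'
= 13/4

Answer: cur=2099-07-31


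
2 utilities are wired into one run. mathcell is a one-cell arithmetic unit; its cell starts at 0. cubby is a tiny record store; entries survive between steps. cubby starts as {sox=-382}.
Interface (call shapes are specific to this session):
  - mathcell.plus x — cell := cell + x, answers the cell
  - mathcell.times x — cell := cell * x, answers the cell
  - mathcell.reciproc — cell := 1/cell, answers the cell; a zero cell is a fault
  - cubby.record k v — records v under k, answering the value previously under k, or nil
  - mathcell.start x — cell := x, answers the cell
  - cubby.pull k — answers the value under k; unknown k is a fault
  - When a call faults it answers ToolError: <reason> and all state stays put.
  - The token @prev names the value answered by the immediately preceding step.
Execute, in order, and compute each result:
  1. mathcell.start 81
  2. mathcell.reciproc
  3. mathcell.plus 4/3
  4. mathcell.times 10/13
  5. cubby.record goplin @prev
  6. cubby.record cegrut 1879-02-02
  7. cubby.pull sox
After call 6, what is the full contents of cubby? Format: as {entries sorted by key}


-- mathcell.start(x: 81) ~> 81
-- mathcell.reciproc() ~> 1/81
-- mathcell.plus(x: 4/3) ~> 109/81
-- mathcell.times(x: 10/13) ~> 1090/1053
-- cubby.record(k: goplin, v: @prev) ~> nil
-- cubby.record(k: cegrut, v: 1879-02-02) ~> nil
-- cubby.pull(k: sox) ~> -382

Answer: {cegrut=1879-02-02, goplin=1090/1053, sox=-382}


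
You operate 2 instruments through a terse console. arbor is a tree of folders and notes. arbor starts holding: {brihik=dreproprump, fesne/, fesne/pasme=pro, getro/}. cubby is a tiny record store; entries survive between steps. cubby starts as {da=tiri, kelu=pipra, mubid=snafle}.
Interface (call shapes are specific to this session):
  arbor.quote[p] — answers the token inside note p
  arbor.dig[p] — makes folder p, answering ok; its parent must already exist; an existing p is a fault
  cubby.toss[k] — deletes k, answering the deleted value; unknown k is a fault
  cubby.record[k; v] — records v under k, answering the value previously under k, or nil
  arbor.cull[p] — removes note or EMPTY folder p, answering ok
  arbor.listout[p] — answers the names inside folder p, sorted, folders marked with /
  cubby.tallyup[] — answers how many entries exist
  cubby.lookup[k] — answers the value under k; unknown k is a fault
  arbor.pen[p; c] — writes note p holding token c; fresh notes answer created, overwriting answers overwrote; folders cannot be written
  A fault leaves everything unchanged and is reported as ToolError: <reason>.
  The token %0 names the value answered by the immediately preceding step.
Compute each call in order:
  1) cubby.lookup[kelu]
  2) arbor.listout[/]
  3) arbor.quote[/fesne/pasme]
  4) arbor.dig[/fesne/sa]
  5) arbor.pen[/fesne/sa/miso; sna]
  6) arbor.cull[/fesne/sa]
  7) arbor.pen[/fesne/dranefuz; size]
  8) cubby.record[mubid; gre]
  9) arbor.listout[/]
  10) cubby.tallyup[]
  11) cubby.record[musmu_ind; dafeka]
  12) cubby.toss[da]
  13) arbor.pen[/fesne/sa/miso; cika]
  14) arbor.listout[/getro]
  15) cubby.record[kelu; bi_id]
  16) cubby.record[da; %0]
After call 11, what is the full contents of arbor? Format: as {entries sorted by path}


Answer: {brihik=dreproprump, fesne/, fesne/dranefuz=size, fesne/pasme=pro, fesne/sa/, fesne/sa/miso=sna, getro/}

Derivation:
-- cubby.lookup(k='kelu') ~> pipra
-- arbor.listout(p='/') ~> [brihik, fesne/, getro/]
-- arbor.quote(p='/fesne/pasme') ~> pro
-- arbor.dig(p='/fesne/sa') ~> ok
-- arbor.pen(p='/fesne/sa/miso', c='sna') ~> created
-- arbor.cull(p='/fesne/sa') ~> ToolError: not empty
-- arbor.pen(p='/fesne/dranefuz', c='size') ~> created
-- cubby.record(k='mubid', v='gre') ~> snafle
-- arbor.listout(p='/') ~> [brihik, fesne/, getro/]
-- cubby.tallyup() ~> 3
-- cubby.record(k='musmu_ind', v='dafeka') ~> nil
-- cubby.toss(k='da') ~> tiri
-- arbor.pen(p='/fesne/sa/miso', c='cika') ~> overwrote
-- arbor.listout(p='/getro') ~> []
-- cubby.record(k='kelu', v='bi_id') ~> pipra
-- cubby.record(k='da', v='%0') ~> nil
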